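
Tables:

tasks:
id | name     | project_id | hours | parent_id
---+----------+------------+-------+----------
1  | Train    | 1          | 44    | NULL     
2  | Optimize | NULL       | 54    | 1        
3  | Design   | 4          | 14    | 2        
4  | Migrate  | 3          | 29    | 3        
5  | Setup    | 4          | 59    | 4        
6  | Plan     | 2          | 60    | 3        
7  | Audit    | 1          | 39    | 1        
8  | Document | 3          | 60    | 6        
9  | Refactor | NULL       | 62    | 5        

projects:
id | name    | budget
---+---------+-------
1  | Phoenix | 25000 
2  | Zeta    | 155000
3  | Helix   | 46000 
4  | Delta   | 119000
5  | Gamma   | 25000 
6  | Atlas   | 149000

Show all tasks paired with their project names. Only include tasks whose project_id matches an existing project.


INNER JOIN keeps only tasks rows whose project_id matches an id in projects. Walk through each task:
  - task 1 (Train): project_id=1 -> matches Phoenix
  - task 2 (Optimize): project_id=NULL, no match -> dropped
  - task 3 (Design): project_id=4 -> matches Delta
  - task 4 (Migrate): project_id=3 -> matches Helix
  - task 5 (Setup): project_id=4 -> matches Delta
  - task 6 (Plan): project_id=2 -> matches Zeta
  - task 7 (Audit): project_id=1 -> matches Phoenix
  - task 8 (Document): project_id=3 -> matches Helix
  - task 9 (Refactor): project_id=NULL, no match -> dropped
So 2 of 9 rows are dropped.

SQL:
SELECT a.name, b.name AS project
FROM tasks a
INNER JOIN projects b ON a.project_id = b.id

Result:
name     | project
---------+--------
Train    | Phoenix
Design   | Delta  
Migrate  | Helix  
Setup    | Delta  
Plan     | Zeta   
Audit    | Phoenix
Document | Helix  


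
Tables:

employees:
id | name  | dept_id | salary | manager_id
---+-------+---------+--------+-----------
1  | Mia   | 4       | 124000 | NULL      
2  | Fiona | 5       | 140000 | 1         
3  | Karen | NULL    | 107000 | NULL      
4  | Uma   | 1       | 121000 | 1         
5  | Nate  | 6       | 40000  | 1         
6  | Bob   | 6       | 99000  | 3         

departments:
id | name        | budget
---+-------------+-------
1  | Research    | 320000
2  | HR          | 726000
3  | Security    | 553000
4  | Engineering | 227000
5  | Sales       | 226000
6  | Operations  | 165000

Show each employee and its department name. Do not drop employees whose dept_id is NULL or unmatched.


LEFT JOIN keeps every row from employees (the left table); where dept_id has no match in departments, the department columns become NULL. Walk through each employee:
  - employee 1 (Mia): dept_id=4 -> matches Engineering
  - employee 2 (Fiona): dept_id=5 -> matches Sales
  - employee 3 (Karen): dept_id=NULL, no match -> kept with NULL
  - employee 4 (Uma): dept_id=1 -> matches Research
  - employee 5 (Nate): dept_id=6 -> matches Operations
  - employee 6 (Bob): dept_id=6 -> matches Operations
All 6 rows appear; 1 has NULL department.

SQL:
SELECT a.name, b.name AS department
FROM employees a
LEFT JOIN departments b ON a.dept_id = b.id

Result:
name  | department 
------+------------
Mia   | Engineering
Fiona | Sales      
Karen | NULL       
Uma   | Research   
Nate  | Operations 
Bob   | Operations 


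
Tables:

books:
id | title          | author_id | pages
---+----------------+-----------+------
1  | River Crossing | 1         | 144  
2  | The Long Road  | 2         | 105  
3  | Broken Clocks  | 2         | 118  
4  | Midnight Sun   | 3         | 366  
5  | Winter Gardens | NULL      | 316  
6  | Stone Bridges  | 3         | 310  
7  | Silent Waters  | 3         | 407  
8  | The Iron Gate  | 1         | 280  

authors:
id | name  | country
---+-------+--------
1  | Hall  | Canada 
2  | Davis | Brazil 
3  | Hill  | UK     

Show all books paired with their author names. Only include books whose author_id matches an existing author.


INNER JOIN keeps only books rows whose author_id matches an id in authors. Walk through each book:
  - book 1 (River Crossing): author_id=1 -> matches Hall
  - book 2 (The Long Road): author_id=2 -> matches Davis
  - book 3 (Broken Clocks): author_id=2 -> matches Davis
  - book 4 (Midnight Sun): author_id=3 -> matches Hill
  - book 5 (Winter Gardens): author_id=NULL, no match -> dropped
  - book 6 (Stone Bridges): author_id=3 -> matches Hill
  - book 7 (Silent Waters): author_id=3 -> matches Hill
  - book 8 (The Iron Gate): author_id=1 -> matches Hall
So 1 of 8 rows is dropped.

SQL:
SELECT a.title, b.name AS author
FROM books a
INNER JOIN authors b ON a.author_id = b.id

Result:
title          | author
---------------+-------
River Crossing | Hall  
The Long Road  | Davis 
Broken Clocks  | Davis 
Midnight Sun   | Hill  
Stone Bridges  | Hill  
Silent Waters  | Hill  
The Iron Gate  | Hall  


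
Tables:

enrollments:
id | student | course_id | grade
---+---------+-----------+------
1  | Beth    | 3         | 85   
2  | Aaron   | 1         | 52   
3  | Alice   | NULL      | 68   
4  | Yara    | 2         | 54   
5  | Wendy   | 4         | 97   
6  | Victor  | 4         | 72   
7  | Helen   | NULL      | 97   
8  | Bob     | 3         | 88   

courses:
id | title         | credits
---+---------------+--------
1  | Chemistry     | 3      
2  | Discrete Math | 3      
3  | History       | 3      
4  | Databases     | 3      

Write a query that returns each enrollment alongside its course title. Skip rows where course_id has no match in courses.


INNER JOIN keeps only enrollments rows whose course_id matches an id in courses. Walk through each enrollment:
  - enrollment 1 (Beth): course_id=3 -> matches History
  - enrollment 2 (Aaron): course_id=1 -> matches Chemistry
  - enrollment 3 (Alice): course_id=NULL, no match -> dropped
  - enrollment 4 (Yara): course_id=2 -> matches Discrete Math
  - enrollment 5 (Wendy): course_id=4 -> matches Databases
  - enrollment 6 (Victor): course_id=4 -> matches Databases
  - enrollment 7 (Helen): course_id=NULL, no match -> dropped
  - enrollment 8 (Bob): course_id=3 -> matches History
So 2 of 8 rows are dropped.

SQL:
SELECT a.student, b.title AS course
FROM enrollments a
INNER JOIN courses b ON a.course_id = b.id

Result:
student | course       
--------+--------------
Beth    | History      
Aaron   | Chemistry    
Yara    | Discrete Math
Wendy   | Databases    
Victor  | Databases    
Bob     | History      


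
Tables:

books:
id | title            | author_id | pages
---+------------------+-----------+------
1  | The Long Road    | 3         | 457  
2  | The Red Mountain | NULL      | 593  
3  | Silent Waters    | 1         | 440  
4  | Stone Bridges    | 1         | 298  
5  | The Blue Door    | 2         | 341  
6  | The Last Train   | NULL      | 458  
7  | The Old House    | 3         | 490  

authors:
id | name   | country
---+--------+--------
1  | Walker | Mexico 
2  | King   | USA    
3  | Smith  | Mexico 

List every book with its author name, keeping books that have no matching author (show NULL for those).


LEFT JOIN keeps every row from books (the left table); where author_id has no match in authors, the author columns become NULL. Walk through each book:
  - book 1 (The Long Road): author_id=3 -> matches Smith
  - book 2 (The Red Mountain): author_id=NULL, no match -> kept with NULL
  - book 3 (Silent Waters): author_id=1 -> matches Walker
  - book 4 (Stone Bridges): author_id=1 -> matches Walker
  - book 5 (The Blue Door): author_id=2 -> matches King
  - book 6 (The Last Train): author_id=NULL, no match -> kept with NULL
  - book 7 (The Old House): author_id=3 -> matches Smith
All 7 rows appear; 2 have NULL author.

SQL:
SELECT a.title, b.name AS author
FROM books a
LEFT JOIN authors b ON a.author_id = b.id

Result:
title            | author
-----------------+-------
The Long Road    | Smith 
The Red Mountain | NULL  
Silent Waters    | Walker
Stone Bridges    | Walker
The Blue Door    | King  
The Last Train   | NULL  
The Old House    | Smith 


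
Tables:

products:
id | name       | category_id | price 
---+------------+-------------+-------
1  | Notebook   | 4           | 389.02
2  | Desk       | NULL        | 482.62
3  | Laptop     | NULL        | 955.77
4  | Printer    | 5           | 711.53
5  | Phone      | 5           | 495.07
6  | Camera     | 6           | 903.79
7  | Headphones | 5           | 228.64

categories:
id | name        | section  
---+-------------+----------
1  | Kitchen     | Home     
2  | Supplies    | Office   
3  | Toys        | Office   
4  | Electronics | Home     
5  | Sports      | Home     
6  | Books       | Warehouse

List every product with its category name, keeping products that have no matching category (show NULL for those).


LEFT JOIN keeps every row from products (the left table); where category_id has no match in categories, the category columns become NULL. Walk through each product:
  - product 1 (Notebook): category_id=4 -> matches Electronics
  - product 2 (Desk): category_id=NULL, no match -> kept with NULL
  - product 3 (Laptop): category_id=NULL, no match -> kept with NULL
  - product 4 (Printer): category_id=5 -> matches Sports
  - product 5 (Phone): category_id=5 -> matches Sports
  - product 6 (Camera): category_id=6 -> matches Books
  - product 7 (Headphones): category_id=5 -> matches Sports
All 7 rows appear; 2 have NULL category.

SQL:
SELECT a.name, b.name AS category
FROM products a
LEFT JOIN categories b ON a.category_id = b.id

Result:
name       | category   
-----------+------------
Notebook   | Electronics
Desk       | NULL       
Laptop     | NULL       
Printer    | Sports     
Phone      | Sports     
Camera     | Books      
Headphones | Sports     


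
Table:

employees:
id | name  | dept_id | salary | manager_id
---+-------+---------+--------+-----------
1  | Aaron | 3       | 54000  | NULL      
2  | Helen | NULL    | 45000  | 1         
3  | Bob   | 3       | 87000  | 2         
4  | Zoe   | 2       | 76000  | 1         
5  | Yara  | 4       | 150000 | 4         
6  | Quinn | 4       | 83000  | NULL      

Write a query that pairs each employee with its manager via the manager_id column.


This is a self-join: employees is joined to a second copy of itself, matching each row's manager_id to another row's id. Use LEFT JOIN so rows with manager_id=NULL are kept.
  - employee 1 (Aaron): manager_id=NULL -> NULL
  - employee 2 (Helen): manager_id=1 -> Aaron
  - employee 3 (Bob): manager_id=2 -> Helen
  - employee 4 (Zoe): manager_id=1 -> Aaron
  - employee 5 (Yara): manager_id=4 -> Zoe
  - employee 6 (Quinn): manager_id=NULL -> NULL

SQL:
SELECT a.name AS item, b.name AS manager
FROM employees a
LEFT JOIN employees b ON a.manager_id = b.id

Result:
item  | manager
------+--------
Aaron | NULL   
Helen | Aaron  
Bob   | Helen  
Zoe   | Aaron  
Yara  | Zoe    
Quinn | NULL   


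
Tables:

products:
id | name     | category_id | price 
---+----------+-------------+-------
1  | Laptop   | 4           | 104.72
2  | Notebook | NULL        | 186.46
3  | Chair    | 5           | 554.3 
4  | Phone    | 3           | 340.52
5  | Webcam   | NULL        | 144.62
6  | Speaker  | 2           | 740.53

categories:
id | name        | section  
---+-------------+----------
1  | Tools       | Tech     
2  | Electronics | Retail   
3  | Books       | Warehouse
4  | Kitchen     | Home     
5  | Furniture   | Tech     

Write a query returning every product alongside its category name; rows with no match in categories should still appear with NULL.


LEFT JOIN keeps every row from products (the left table); where category_id has no match in categories, the category columns become NULL. Walk through each product:
  - product 1 (Laptop): category_id=4 -> matches Kitchen
  - product 2 (Notebook): category_id=NULL, no match -> kept with NULL
  - product 3 (Chair): category_id=5 -> matches Furniture
  - product 4 (Phone): category_id=3 -> matches Books
  - product 5 (Webcam): category_id=NULL, no match -> kept with NULL
  - product 6 (Speaker): category_id=2 -> matches Electronics
All 6 rows appear; 2 have NULL category.

SQL:
SELECT a.name, b.name AS category
FROM products a
LEFT JOIN categories b ON a.category_id = b.id

Result:
name     | category   
---------+------------
Laptop   | Kitchen    
Notebook | NULL       
Chair    | Furniture  
Phone    | Books      
Webcam   | NULL       
Speaker  | Electronics


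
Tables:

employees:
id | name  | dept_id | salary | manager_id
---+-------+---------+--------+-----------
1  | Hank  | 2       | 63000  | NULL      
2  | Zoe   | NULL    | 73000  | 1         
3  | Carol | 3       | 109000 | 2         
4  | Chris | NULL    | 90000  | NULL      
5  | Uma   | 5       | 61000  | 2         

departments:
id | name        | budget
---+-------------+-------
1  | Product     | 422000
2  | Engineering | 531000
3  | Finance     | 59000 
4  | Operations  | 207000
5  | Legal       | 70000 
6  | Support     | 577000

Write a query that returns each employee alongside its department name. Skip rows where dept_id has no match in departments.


INNER JOIN keeps only employees rows whose dept_id matches an id in departments. Walk through each employee:
  - employee 1 (Hank): dept_id=2 -> matches Engineering
  - employee 2 (Zoe): dept_id=NULL, no match -> dropped
  - employee 3 (Carol): dept_id=3 -> matches Finance
  - employee 4 (Chris): dept_id=NULL, no match -> dropped
  - employee 5 (Uma): dept_id=5 -> matches Legal
So 2 of 5 rows are dropped.

SQL:
SELECT a.name, b.name AS department
FROM employees a
INNER JOIN departments b ON a.dept_id = b.id

Result:
name  | department 
------+------------
Hank  | Engineering
Carol | Finance    
Uma   | Legal      


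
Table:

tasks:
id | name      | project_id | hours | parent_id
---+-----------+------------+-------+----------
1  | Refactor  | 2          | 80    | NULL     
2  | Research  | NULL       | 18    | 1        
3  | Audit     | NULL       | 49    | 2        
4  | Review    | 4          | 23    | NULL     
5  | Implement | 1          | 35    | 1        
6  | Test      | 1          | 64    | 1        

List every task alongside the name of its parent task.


This is a self-join: tasks is joined to a second copy of itself, matching each row's parent_id to another row's id. Use LEFT JOIN so rows with parent_id=NULL are kept.
  - task 1 (Refactor): parent_id=NULL -> NULL
  - task 2 (Research): parent_id=1 -> Refactor
  - task 3 (Audit): parent_id=2 -> Research
  - task 4 (Review): parent_id=NULL -> NULL
  - task 5 (Implement): parent_id=1 -> Refactor
  - task 6 (Test): parent_id=1 -> Refactor

SQL:
SELECT a.name AS item, b.name AS parent
FROM tasks a
LEFT JOIN tasks b ON a.parent_id = b.id

Result:
item      | parent  
----------+---------
Refactor  | NULL    
Research  | Refactor
Audit     | Research
Review    | NULL    
Implement | Refactor
Test      | Refactor


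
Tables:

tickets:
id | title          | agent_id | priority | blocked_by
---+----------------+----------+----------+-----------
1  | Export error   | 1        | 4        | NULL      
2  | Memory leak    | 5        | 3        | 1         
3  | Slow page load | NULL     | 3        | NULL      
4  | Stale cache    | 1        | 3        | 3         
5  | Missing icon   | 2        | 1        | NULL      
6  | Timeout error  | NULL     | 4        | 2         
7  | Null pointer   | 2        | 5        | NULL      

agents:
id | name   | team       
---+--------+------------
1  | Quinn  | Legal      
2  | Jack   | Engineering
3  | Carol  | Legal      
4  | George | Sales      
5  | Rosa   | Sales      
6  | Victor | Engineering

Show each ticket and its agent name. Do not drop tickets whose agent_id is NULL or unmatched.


LEFT JOIN keeps every row from tickets (the left table); where agent_id has no match in agents, the agent columns become NULL. Walk through each ticket:
  - ticket 1 (Export error): agent_id=1 -> matches Quinn
  - ticket 2 (Memory leak): agent_id=5 -> matches Rosa
  - ticket 3 (Slow page load): agent_id=NULL, no match -> kept with NULL
  - ticket 4 (Stale cache): agent_id=1 -> matches Quinn
  - ticket 5 (Missing icon): agent_id=2 -> matches Jack
  - ticket 6 (Timeout error): agent_id=NULL, no match -> kept with NULL
  - ticket 7 (Null pointer): agent_id=2 -> matches Jack
All 7 rows appear; 2 have NULL agent.

SQL:
SELECT a.title, b.name AS agent
FROM tickets a
LEFT JOIN agents b ON a.agent_id = b.id

Result:
title          | agent
---------------+------
Export error   | Quinn
Memory leak    | Rosa 
Slow page load | NULL 
Stale cache    | Quinn
Missing icon   | Jack 
Timeout error  | NULL 
Null pointer   | Jack 


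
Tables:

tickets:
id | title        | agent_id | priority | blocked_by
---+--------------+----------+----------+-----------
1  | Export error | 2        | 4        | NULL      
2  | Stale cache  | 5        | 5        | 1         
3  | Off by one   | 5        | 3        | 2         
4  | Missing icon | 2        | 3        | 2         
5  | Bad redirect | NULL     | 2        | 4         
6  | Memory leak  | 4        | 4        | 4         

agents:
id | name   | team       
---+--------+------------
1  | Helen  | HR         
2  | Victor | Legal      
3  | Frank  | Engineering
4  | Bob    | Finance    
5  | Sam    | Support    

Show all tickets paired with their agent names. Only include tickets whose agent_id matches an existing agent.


INNER JOIN keeps only tickets rows whose agent_id matches an id in agents. Walk through each ticket:
  - ticket 1 (Export error): agent_id=2 -> matches Victor
  - ticket 2 (Stale cache): agent_id=5 -> matches Sam
  - ticket 3 (Off by one): agent_id=5 -> matches Sam
  - ticket 4 (Missing icon): agent_id=2 -> matches Victor
  - ticket 5 (Bad redirect): agent_id=NULL, no match -> dropped
  - ticket 6 (Memory leak): agent_id=4 -> matches Bob
So 1 of 6 rows is dropped.

SQL:
SELECT a.title, b.name AS agent
FROM tickets a
INNER JOIN agents b ON a.agent_id = b.id

Result:
title        | agent 
-------------+-------
Export error | Victor
Stale cache  | Sam   
Off by one   | Sam   
Missing icon | Victor
Memory leak  | Bob   


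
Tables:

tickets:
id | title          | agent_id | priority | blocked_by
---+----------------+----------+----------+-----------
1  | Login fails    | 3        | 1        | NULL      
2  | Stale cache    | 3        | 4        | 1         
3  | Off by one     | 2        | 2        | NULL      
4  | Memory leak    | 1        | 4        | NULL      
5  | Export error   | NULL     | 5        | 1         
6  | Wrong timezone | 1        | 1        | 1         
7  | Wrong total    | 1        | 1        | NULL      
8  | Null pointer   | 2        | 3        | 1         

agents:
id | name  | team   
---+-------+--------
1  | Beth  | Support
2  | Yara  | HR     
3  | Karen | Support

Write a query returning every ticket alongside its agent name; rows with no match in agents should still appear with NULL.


LEFT JOIN keeps every row from tickets (the left table); where agent_id has no match in agents, the agent columns become NULL. Walk through each ticket:
  - ticket 1 (Login fails): agent_id=3 -> matches Karen
  - ticket 2 (Stale cache): agent_id=3 -> matches Karen
  - ticket 3 (Off by one): agent_id=2 -> matches Yara
  - ticket 4 (Memory leak): agent_id=1 -> matches Beth
  - ticket 5 (Export error): agent_id=NULL, no match -> kept with NULL
  - ticket 6 (Wrong timezone): agent_id=1 -> matches Beth
  - ticket 7 (Wrong total): agent_id=1 -> matches Beth
  - ticket 8 (Null pointer): agent_id=2 -> matches Yara
All 8 rows appear; 1 has NULL agent.

SQL:
SELECT a.title, b.name AS agent
FROM tickets a
LEFT JOIN agents b ON a.agent_id = b.id

Result:
title          | agent
---------------+------
Login fails    | Karen
Stale cache    | Karen
Off by one     | Yara 
Memory leak    | Beth 
Export error   | NULL 
Wrong timezone | Beth 
Wrong total    | Beth 
Null pointer   | Yara 


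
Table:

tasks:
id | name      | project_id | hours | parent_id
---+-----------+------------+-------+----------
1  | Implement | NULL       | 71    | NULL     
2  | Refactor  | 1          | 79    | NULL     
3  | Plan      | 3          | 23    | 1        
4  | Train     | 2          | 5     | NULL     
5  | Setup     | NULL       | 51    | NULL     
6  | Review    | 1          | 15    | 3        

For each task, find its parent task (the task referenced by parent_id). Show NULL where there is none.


This is a self-join: tasks is joined to a second copy of itself, matching each row's parent_id to another row's id. Use LEFT JOIN so rows with parent_id=NULL are kept.
  - task 1 (Implement): parent_id=NULL -> NULL
  - task 2 (Refactor): parent_id=NULL -> NULL
  - task 3 (Plan): parent_id=1 -> Implement
  - task 4 (Train): parent_id=NULL -> NULL
  - task 5 (Setup): parent_id=NULL -> NULL
  - task 6 (Review): parent_id=3 -> Plan

SQL:
SELECT a.name AS item, b.name AS parent
FROM tasks a
LEFT JOIN tasks b ON a.parent_id = b.id

Result:
item      | parent   
----------+----------
Implement | NULL     
Refactor  | NULL     
Plan      | Implement
Train     | NULL     
Setup     | NULL     
Review    | Plan     


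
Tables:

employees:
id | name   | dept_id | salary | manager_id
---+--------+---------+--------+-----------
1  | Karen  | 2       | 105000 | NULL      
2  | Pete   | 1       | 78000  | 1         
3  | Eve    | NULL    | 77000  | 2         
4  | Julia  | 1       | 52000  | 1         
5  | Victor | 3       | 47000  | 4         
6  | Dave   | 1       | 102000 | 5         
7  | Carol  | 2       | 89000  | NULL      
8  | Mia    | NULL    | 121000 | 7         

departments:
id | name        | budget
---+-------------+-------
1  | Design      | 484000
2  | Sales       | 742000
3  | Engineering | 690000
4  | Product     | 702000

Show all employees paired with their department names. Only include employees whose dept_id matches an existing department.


INNER JOIN keeps only employees rows whose dept_id matches an id in departments. Walk through each employee:
  - employee 1 (Karen): dept_id=2 -> matches Sales
  - employee 2 (Pete): dept_id=1 -> matches Design
  - employee 3 (Eve): dept_id=NULL, no match -> dropped
  - employee 4 (Julia): dept_id=1 -> matches Design
  - employee 5 (Victor): dept_id=3 -> matches Engineering
  - employee 6 (Dave): dept_id=1 -> matches Design
  - employee 7 (Carol): dept_id=2 -> matches Sales
  - employee 8 (Mia): dept_id=NULL, no match -> dropped
So 2 of 8 rows are dropped.

SQL:
SELECT a.name, b.name AS department
FROM employees a
INNER JOIN departments b ON a.dept_id = b.id

Result:
name   | department 
-------+------------
Karen  | Sales      
Pete   | Design     
Julia  | Design     
Victor | Engineering
Dave   | Design     
Carol  | Sales      


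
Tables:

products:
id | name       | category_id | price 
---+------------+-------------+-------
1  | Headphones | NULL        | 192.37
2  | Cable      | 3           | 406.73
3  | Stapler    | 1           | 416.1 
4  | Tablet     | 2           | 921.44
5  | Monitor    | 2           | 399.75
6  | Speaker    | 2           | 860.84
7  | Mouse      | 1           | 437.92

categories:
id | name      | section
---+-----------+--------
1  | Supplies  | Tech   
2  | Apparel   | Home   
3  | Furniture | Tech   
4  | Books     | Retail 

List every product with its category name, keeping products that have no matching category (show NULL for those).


LEFT JOIN keeps every row from products (the left table); where category_id has no match in categories, the category columns become NULL. Walk through each product:
  - product 1 (Headphones): category_id=NULL, no match -> kept with NULL
  - product 2 (Cable): category_id=3 -> matches Furniture
  - product 3 (Stapler): category_id=1 -> matches Supplies
  - product 4 (Tablet): category_id=2 -> matches Apparel
  - product 5 (Monitor): category_id=2 -> matches Apparel
  - product 6 (Speaker): category_id=2 -> matches Apparel
  - product 7 (Mouse): category_id=1 -> matches Supplies
All 7 rows appear; 1 has NULL category.

SQL:
SELECT a.name, b.name AS category
FROM products a
LEFT JOIN categories b ON a.category_id = b.id

Result:
name       | category 
-----------+----------
Headphones | NULL     
Cable      | Furniture
Stapler    | Supplies 
Tablet     | Apparel  
Monitor    | Apparel  
Speaker    | Apparel  
Mouse      | Supplies 


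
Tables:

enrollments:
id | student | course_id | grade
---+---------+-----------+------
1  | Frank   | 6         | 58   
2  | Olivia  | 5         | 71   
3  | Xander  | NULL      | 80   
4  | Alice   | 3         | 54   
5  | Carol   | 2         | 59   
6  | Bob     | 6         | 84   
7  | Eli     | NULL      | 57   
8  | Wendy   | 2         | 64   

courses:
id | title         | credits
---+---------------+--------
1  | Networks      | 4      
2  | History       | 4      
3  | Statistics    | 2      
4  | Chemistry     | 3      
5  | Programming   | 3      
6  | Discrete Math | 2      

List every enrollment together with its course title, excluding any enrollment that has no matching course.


INNER JOIN keeps only enrollments rows whose course_id matches an id in courses. Walk through each enrollment:
  - enrollment 1 (Frank): course_id=6 -> matches Discrete Math
  - enrollment 2 (Olivia): course_id=5 -> matches Programming
  - enrollment 3 (Xander): course_id=NULL, no match -> dropped
  - enrollment 4 (Alice): course_id=3 -> matches Statistics
  - enrollment 5 (Carol): course_id=2 -> matches History
  - enrollment 6 (Bob): course_id=6 -> matches Discrete Math
  - enrollment 7 (Eli): course_id=NULL, no match -> dropped
  - enrollment 8 (Wendy): course_id=2 -> matches History
So 2 of 8 rows are dropped.

SQL:
SELECT a.student, b.title AS course
FROM enrollments a
INNER JOIN courses b ON a.course_id = b.id

Result:
student | course       
--------+--------------
Frank   | Discrete Math
Olivia  | Programming  
Alice   | Statistics   
Carol   | History      
Bob     | Discrete Math
Wendy   | History      


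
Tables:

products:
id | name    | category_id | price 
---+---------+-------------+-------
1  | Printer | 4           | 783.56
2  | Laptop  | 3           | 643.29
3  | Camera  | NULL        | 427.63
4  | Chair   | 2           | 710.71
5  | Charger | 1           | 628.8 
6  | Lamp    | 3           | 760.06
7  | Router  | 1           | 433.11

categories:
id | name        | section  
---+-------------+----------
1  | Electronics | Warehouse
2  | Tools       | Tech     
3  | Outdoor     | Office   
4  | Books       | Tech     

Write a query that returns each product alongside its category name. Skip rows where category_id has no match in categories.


INNER JOIN keeps only products rows whose category_id matches an id in categories. Walk through each product:
  - product 1 (Printer): category_id=4 -> matches Books
  - product 2 (Laptop): category_id=3 -> matches Outdoor
  - product 3 (Camera): category_id=NULL, no match -> dropped
  - product 4 (Chair): category_id=2 -> matches Tools
  - product 5 (Charger): category_id=1 -> matches Electronics
  - product 6 (Lamp): category_id=3 -> matches Outdoor
  - product 7 (Router): category_id=1 -> matches Electronics
So 1 of 7 rows is dropped.

SQL:
SELECT a.name, b.name AS category
FROM products a
INNER JOIN categories b ON a.category_id = b.id

Result:
name    | category   
--------+------------
Printer | Books      
Laptop  | Outdoor    
Chair   | Tools      
Charger | Electronics
Lamp    | Outdoor    
Router  | Electronics


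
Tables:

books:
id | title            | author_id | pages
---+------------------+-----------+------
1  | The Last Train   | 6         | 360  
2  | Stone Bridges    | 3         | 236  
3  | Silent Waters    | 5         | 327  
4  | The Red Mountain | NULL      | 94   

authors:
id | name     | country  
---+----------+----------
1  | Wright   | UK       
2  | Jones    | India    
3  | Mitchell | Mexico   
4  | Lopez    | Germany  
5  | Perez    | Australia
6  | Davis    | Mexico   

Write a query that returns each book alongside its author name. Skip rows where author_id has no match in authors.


INNER JOIN keeps only books rows whose author_id matches an id in authors. Walk through each book:
  - book 1 (The Last Train): author_id=6 -> matches Davis
  - book 2 (Stone Bridges): author_id=3 -> matches Mitchell
  - book 3 (Silent Waters): author_id=5 -> matches Perez
  - book 4 (The Red Mountain): author_id=NULL, no match -> dropped
So 1 of 4 rows is dropped.

SQL:
SELECT a.title, b.name AS author
FROM books a
INNER JOIN authors b ON a.author_id = b.id

Result:
title          | author  
---------------+---------
The Last Train | Davis   
Stone Bridges  | Mitchell
Silent Waters  | Perez   


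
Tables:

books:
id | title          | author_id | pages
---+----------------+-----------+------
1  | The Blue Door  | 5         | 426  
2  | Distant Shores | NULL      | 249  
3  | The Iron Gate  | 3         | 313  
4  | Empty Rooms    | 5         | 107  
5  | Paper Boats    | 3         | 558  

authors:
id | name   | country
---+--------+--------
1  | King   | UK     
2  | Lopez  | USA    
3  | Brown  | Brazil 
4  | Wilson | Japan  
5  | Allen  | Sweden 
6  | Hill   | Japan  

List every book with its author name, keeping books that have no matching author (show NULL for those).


LEFT JOIN keeps every row from books (the left table); where author_id has no match in authors, the author columns become NULL. Walk through each book:
  - book 1 (The Blue Door): author_id=5 -> matches Allen
  - book 2 (Distant Shores): author_id=NULL, no match -> kept with NULL
  - book 3 (The Iron Gate): author_id=3 -> matches Brown
  - book 4 (Empty Rooms): author_id=5 -> matches Allen
  - book 5 (Paper Boats): author_id=3 -> matches Brown
All 5 rows appear; 1 has NULL author.

SQL:
SELECT a.title, b.name AS author
FROM books a
LEFT JOIN authors b ON a.author_id = b.id

Result:
title          | author
---------------+-------
The Blue Door  | Allen 
Distant Shores | NULL  
The Iron Gate  | Brown 
Empty Rooms    | Allen 
Paper Boats    | Brown 


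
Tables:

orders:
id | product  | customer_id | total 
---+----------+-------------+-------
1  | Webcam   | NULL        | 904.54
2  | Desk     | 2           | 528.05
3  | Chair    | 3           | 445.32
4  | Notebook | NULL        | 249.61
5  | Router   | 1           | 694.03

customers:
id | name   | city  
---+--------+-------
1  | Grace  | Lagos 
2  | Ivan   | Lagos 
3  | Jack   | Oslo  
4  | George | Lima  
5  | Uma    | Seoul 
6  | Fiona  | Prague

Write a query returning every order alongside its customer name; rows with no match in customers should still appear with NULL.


LEFT JOIN keeps every row from orders (the left table); where customer_id has no match in customers, the customer columns become NULL. Walk through each order:
  - order 1 (Webcam): customer_id=NULL, no match -> kept with NULL
  - order 2 (Desk): customer_id=2 -> matches Ivan
  - order 3 (Chair): customer_id=3 -> matches Jack
  - order 4 (Notebook): customer_id=NULL, no match -> kept with NULL
  - order 5 (Router): customer_id=1 -> matches Grace
All 5 rows appear; 2 have NULL customer.

SQL:
SELECT a.product, b.name AS customer
FROM orders a
LEFT JOIN customers b ON a.customer_id = b.id

Result:
product  | customer
---------+---------
Webcam   | NULL    
Desk     | Ivan    
Chair    | Jack    
Notebook | NULL    
Router   | Grace   


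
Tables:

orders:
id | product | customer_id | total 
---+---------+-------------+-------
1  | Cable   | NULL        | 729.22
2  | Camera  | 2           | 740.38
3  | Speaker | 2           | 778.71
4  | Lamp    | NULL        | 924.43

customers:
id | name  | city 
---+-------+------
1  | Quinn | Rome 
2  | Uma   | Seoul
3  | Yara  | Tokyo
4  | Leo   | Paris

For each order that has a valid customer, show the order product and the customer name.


INNER JOIN keeps only orders rows whose customer_id matches an id in customers. Walk through each order:
  - order 1 (Cable): customer_id=NULL, no match -> dropped
  - order 2 (Camera): customer_id=2 -> matches Uma
  - order 3 (Speaker): customer_id=2 -> matches Uma
  - order 4 (Lamp): customer_id=NULL, no match -> dropped
So 2 of 4 rows are dropped.

SQL:
SELECT a.product, b.name AS customer
FROM orders a
INNER JOIN customers b ON a.customer_id = b.id

Result:
product | customer
--------+---------
Camera  | Uma     
Speaker | Uma     


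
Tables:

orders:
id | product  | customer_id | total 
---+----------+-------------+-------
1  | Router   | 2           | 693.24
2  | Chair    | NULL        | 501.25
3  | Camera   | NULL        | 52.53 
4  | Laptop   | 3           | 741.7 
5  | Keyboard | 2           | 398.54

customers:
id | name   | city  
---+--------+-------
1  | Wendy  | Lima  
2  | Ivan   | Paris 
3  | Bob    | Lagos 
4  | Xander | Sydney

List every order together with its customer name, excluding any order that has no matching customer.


INNER JOIN keeps only orders rows whose customer_id matches an id in customers. Walk through each order:
  - order 1 (Router): customer_id=2 -> matches Ivan
  - order 2 (Chair): customer_id=NULL, no match -> dropped
  - order 3 (Camera): customer_id=NULL, no match -> dropped
  - order 4 (Laptop): customer_id=3 -> matches Bob
  - order 5 (Keyboard): customer_id=2 -> matches Ivan
So 2 of 5 rows are dropped.

SQL:
SELECT a.product, b.name AS customer
FROM orders a
INNER JOIN customers b ON a.customer_id = b.id

Result:
product  | customer
---------+---------
Router   | Ivan    
Laptop   | Bob     
Keyboard | Ivan    


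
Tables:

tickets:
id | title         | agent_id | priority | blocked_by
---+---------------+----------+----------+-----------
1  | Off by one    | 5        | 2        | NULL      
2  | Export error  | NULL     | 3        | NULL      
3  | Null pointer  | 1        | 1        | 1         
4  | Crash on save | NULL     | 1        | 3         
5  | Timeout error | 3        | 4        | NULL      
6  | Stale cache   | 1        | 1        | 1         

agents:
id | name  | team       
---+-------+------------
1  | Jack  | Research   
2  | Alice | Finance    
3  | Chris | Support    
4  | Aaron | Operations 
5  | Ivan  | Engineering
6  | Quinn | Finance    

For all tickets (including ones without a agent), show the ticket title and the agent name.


LEFT JOIN keeps every row from tickets (the left table); where agent_id has no match in agents, the agent columns become NULL. Walk through each ticket:
  - ticket 1 (Off by one): agent_id=5 -> matches Ivan
  - ticket 2 (Export error): agent_id=NULL, no match -> kept with NULL
  - ticket 3 (Null pointer): agent_id=1 -> matches Jack
  - ticket 4 (Crash on save): agent_id=NULL, no match -> kept with NULL
  - ticket 5 (Timeout error): agent_id=3 -> matches Chris
  - ticket 6 (Stale cache): agent_id=1 -> matches Jack
All 6 rows appear; 2 have NULL agent.

SQL:
SELECT a.title, b.name AS agent
FROM tickets a
LEFT JOIN agents b ON a.agent_id = b.id

Result:
title         | agent
--------------+------
Off by one    | Ivan 
Export error  | NULL 
Null pointer  | Jack 
Crash on save | NULL 
Timeout error | Chris
Stale cache   | Jack 


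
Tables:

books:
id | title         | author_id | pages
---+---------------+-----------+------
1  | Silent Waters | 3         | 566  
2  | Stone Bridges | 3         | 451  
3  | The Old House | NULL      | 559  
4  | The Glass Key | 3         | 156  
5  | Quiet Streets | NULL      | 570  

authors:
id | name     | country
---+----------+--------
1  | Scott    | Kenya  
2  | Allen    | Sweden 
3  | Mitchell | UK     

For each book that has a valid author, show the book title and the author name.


INNER JOIN keeps only books rows whose author_id matches an id in authors. Walk through each book:
  - book 1 (Silent Waters): author_id=3 -> matches Mitchell
  - book 2 (Stone Bridges): author_id=3 -> matches Mitchell
  - book 3 (The Old House): author_id=NULL, no match -> dropped
  - book 4 (The Glass Key): author_id=3 -> matches Mitchell
  - book 5 (Quiet Streets): author_id=NULL, no match -> dropped
So 2 of 5 rows are dropped.

SQL:
SELECT a.title, b.name AS author
FROM books a
INNER JOIN authors b ON a.author_id = b.id

Result:
title         | author  
--------------+---------
Silent Waters | Mitchell
Stone Bridges | Mitchell
The Glass Key | Mitchell


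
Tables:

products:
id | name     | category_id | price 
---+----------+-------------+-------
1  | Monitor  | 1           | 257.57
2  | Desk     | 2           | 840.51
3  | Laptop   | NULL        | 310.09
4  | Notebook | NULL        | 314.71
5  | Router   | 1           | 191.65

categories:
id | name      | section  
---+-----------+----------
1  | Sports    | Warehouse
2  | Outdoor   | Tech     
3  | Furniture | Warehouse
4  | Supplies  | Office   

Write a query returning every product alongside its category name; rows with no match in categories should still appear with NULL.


LEFT JOIN keeps every row from products (the left table); where category_id has no match in categories, the category columns become NULL. Walk through each product:
  - product 1 (Monitor): category_id=1 -> matches Sports
  - product 2 (Desk): category_id=2 -> matches Outdoor
  - product 3 (Laptop): category_id=NULL, no match -> kept with NULL
  - product 4 (Notebook): category_id=NULL, no match -> kept with NULL
  - product 5 (Router): category_id=1 -> matches Sports
All 5 rows appear; 2 have NULL category.

SQL:
SELECT a.name, b.name AS category
FROM products a
LEFT JOIN categories b ON a.category_id = b.id

Result:
name     | category
---------+---------
Monitor  | Sports  
Desk     | Outdoor 
Laptop   | NULL    
Notebook | NULL    
Router   | Sports  


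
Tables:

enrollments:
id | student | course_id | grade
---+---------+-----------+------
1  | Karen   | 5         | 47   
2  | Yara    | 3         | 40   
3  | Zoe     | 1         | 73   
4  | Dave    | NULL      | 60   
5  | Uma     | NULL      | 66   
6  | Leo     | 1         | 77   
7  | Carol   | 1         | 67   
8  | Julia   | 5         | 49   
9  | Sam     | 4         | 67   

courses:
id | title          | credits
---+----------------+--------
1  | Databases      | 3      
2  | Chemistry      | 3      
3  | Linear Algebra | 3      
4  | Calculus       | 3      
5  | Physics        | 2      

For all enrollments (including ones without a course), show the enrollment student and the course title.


LEFT JOIN keeps every row from enrollments (the left table); where course_id has no match in courses, the course columns become NULL. Walk through each enrollment:
  - enrollment 1 (Karen): course_id=5 -> matches Physics
  - enrollment 2 (Yara): course_id=3 -> matches Linear Algebra
  - enrollment 3 (Zoe): course_id=1 -> matches Databases
  - enrollment 4 (Dave): course_id=NULL, no match -> kept with NULL
  - enrollment 5 (Uma): course_id=NULL, no match -> kept with NULL
  - enrollment 6 (Leo): course_id=1 -> matches Databases
  - enrollment 7 (Carol): course_id=1 -> matches Databases
  - enrollment 8 (Julia): course_id=5 -> matches Physics
  - enrollment 9 (Sam): course_id=4 -> matches Calculus
All 9 rows appear; 2 have NULL course.

SQL:
SELECT a.student, b.title AS course
FROM enrollments a
LEFT JOIN courses b ON a.course_id = b.id

Result:
student | course        
--------+---------------
Karen   | Physics       
Yara    | Linear Algebra
Zoe     | Databases     
Dave    | NULL          
Uma     | NULL          
Leo     | Databases     
Carol   | Databases     
Julia   | Physics       
Sam     | Calculus      


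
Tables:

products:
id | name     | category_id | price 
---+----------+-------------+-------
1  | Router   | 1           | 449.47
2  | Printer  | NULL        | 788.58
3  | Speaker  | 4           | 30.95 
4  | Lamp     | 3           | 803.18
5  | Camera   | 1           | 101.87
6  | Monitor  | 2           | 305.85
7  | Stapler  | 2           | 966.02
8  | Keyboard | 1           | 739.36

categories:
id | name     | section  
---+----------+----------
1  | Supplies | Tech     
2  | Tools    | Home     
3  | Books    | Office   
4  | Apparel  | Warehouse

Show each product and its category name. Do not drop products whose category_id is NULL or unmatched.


LEFT JOIN keeps every row from products (the left table); where category_id has no match in categories, the category columns become NULL. Walk through each product:
  - product 1 (Router): category_id=1 -> matches Supplies
  - product 2 (Printer): category_id=NULL, no match -> kept with NULL
  - product 3 (Speaker): category_id=4 -> matches Apparel
  - product 4 (Lamp): category_id=3 -> matches Books
  - product 5 (Camera): category_id=1 -> matches Supplies
  - product 6 (Monitor): category_id=2 -> matches Tools
  - product 7 (Stapler): category_id=2 -> matches Tools
  - product 8 (Keyboard): category_id=1 -> matches Supplies
All 8 rows appear; 1 has NULL category.

SQL:
SELECT a.name, b.name AS category
FROM products a
LEFT JOIN categories b ON a.category_id = b.id

Result:
name     | category
---------+---------
Router   | Supplies
Printer  | NULL    
Speaker  | Apparel 
Lamp     | Books   
Camera   | Supplies
Monitor  | Tools   
Stapler  | Tools   
Keyboard | Supplies
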